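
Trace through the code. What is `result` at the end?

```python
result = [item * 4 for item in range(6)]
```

Let's trace through this code step by step.

Initialize: result = [item * 4 for item in range(6)]

After execution: result = [0, 4, 8, 12, 16, 20]
[0, 4, 8, 12, 16, 20]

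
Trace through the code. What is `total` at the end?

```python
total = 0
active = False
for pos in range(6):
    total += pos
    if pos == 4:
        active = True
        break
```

Let's trace through this code step by step.

Initialize: total = 0
Initialize: active = False
Entering loop: for pos in range(6):

After execution: total = 10
10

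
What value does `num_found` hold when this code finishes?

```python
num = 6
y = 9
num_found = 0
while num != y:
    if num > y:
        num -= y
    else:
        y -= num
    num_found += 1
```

Let's trace through this code step by step.

Initialize: num = 6
Initialize: y = 9
Initialize: num_found = 0
Entering loop: while num != y:

After execution: num_found = 2
2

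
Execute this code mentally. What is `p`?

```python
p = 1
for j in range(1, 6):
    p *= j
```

Let's trace through this code step by step.

Initialize: p = 1
Entering loop: for j in range(1, 6):

After execution: p = 120
120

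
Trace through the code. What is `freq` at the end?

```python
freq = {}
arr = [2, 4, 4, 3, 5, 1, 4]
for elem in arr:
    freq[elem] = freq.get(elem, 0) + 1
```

Let's trace through this code step by step.

Initialize: freq = {}
Initialize: arr = [2, 4, 4, 3, 5, 1, 4]
Entering loop: for elem in arr:

After execution: freq = {2: 1, 4: 3, 3: 1, 5: 1, 1: 1}
{2: 1, 4: 3, 3: 1, 5: 1, 1: 1}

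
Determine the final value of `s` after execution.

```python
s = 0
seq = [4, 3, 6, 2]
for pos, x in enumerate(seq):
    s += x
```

Let's trace through this code step by step.

Initialize: s = 0
Initialize: seq = [4, 3, 6, 2]
Entering loop: for pos, x in enumerate(seq):

After execution: s = 15
15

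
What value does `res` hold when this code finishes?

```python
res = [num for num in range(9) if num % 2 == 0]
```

Let's trace through this code step by step.

Initialize: res = [num for num in range(9) if num % 2 == 0]

After execution: res = [0, 2, 4, 6, 8]
[0, 2, 4, 6, 8]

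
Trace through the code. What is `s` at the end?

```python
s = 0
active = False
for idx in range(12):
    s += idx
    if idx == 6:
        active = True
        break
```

Let's trace through this code step by step.

Initialize: s = 0
Initialize: active = False
Entering loop: for idx in range(12):

After execution: s = 21
21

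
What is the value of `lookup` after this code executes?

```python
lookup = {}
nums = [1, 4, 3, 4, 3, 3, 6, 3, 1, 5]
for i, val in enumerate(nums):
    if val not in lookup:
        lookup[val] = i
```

Let's trace through this code step by step.

Initialize: lookup = {}
Initialize: nums = [1, 4, 3, 4, 3, 3, 6, 3, 1, 5]
Entering loop: for i, val in enumerate(nums):

After execution: lookup = {1: 0, 4: 1, 3: 2, 6: 6, 5: 9}
{1: 0, 4: 1, 3: 2, 6: 6, 5: 9}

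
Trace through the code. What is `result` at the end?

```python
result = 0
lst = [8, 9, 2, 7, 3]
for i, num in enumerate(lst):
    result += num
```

Let's trace through this code step by step.

Initialize: result = 0
Initialize: lst = [8, 9, 2, 7, 3]
Entering loop: for i, num in enumerate(lst):

After execution: result = 29
29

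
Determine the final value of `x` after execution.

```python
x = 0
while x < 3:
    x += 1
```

Let's trace through this code step by step.

Initialize: x = 0
Entering loop: while x < 3:

After execution: x = 3
3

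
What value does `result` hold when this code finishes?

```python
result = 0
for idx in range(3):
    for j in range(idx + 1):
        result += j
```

Let's trace through this code step by step.

Initialize: result = 0
Entering loop: for idx in range(3):

After execution: result = 4
4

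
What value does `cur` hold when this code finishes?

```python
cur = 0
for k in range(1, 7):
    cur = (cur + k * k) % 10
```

Let's trace through this code step by step.

Initialize: cur = 0
Entering loop: for k in range(1, 7):

After execution: cur = 1
1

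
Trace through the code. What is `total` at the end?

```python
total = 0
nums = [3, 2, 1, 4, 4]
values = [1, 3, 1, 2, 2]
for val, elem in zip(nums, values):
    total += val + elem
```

Let's trace through this code step by step.

Initialize: total = 0
Initialize: nums = [3, 2, 1, 4, 4]
Initialize: values = [1, 3, 1, 2, 2]
Entering loop: for val, elem in zip(nums, values):

After execution: total = 23
23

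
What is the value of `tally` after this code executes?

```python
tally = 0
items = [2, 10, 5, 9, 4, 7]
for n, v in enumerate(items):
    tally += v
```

Let's trace through this code step by step.

Initialize: tally = 0
Initialize: items = [2, 10, 5, 9, 4, 7]
Entering loop: for n, v in enumerate(items):

After execution: tally = 37
37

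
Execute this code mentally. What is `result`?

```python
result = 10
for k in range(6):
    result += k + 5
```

Let's trace through this code step by step.

Initialize: result = 10
Entering loop: for k in range(6):

After execution: result = 55
55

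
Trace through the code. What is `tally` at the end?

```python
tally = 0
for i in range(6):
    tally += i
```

Let's trace through this code step by step.

Initialize: tally = 0
Entering loop: for i in range(6):

After execution: tally = 15
15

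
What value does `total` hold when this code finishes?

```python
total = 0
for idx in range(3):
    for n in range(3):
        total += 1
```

Let's trace through this code step by step.

Initialize: total = 0
Entering loop: for idx in range(3):

After execution: total = 9
9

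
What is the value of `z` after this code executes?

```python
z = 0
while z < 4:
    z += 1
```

Let's trace through this code step by step.

Initialize: z = 0
Entering loop: while z < 4:

After execution: z = 4
4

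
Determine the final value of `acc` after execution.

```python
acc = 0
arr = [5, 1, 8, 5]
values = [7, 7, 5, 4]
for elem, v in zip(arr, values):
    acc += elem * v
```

Let's trace through this code step by step.

Initialize: acc = 0
Initialize: arr = [5, 1, 8, 5]
Initialize: values = [7, 7, 5, 4]
Entering loop: for elem, v in zip(arr, values):

After execution: acc = 102
102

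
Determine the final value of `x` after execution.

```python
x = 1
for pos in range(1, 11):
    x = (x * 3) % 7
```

Let's trace through this code step by step.

Initialize: x = 1
Entering loop: for pos in range(1, 11):

After execution: x = 4
4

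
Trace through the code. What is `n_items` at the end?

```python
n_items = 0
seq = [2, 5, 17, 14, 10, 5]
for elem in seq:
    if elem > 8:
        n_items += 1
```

Let's trace through this code step by step.

Initialize: n_items = 0
Initialize: seq = [2, 5, 17, 14, 10, 5]
Entering loop: for elem in seq:

After execution: n_items = 3
3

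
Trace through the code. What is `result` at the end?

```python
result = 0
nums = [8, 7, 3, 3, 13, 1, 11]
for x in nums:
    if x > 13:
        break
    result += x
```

Let's trace through this code step by step.

Initialize: result = 0
Initialize: nums = [8, 7, 3, 3, 13, 1, 11]
Entering loop: for x in nums:

After execution: result = 46
46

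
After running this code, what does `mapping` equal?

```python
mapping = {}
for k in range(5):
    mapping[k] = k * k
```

Let's trace through this code step by step.

Initialize: mapping = {}
Entering loop: for k in range(5):

After execution: mapping = {0: 0, 1: 1, 2: 4, 3: 9, 4: 16}
{0: 0, 1: 1, 2: 4, 3: 9, 4: 16}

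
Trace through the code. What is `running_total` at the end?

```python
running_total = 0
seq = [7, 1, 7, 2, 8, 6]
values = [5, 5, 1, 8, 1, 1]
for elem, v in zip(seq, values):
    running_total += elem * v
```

Let's trace through this code step by step.

Initialize: running_total = 0
Initialize: seq = [7, 1, 7, 2, 8, 6]
Initialize: values = [5, 5, 1, 8, 1, 1]
Entering loop: for elem, v in zip(seq, values):

After execution: running_total = 77
77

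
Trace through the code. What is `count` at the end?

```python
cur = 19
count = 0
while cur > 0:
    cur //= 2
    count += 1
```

Let's trace through this code step by step.

Initialize: cur = 19
Initialize: count = 0
Entering loop: while cur > 0:

After execution: count = 5
5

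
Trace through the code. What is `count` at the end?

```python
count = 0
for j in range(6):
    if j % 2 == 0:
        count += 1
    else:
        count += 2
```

Let's trace through this code step by step.

Initialize: count = 0
Entering loop: for j in range(6):

After execution: count = 9
9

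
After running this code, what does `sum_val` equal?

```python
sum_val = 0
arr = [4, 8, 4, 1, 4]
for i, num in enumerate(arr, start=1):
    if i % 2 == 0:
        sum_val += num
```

Let's trace through this code step by step.

Initialize: sum_val = 0
Initialize: arr = [4, 8, 4, 1, 4]
Entering loop: for i, num in enumerate(arr, start=1):

After execution: sum_val = 9
9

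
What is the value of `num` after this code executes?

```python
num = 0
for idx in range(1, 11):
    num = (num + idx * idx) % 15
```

Let's trace through this code step by step.

Initialize: num = 0
Entering loop: for idx in range(1, 11):

After execution: num = 10
10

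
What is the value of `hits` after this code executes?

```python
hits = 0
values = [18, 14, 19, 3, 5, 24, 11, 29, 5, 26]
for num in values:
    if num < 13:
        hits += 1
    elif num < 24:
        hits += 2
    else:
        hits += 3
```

Let's trace through this code step by step.

Initialize: hits = 0
Initialize: values = [18, 14, 19, 3, 5, 24, 11, 29, 5, 26]
Entering loop: for num in values:

After execution: hits = 19
19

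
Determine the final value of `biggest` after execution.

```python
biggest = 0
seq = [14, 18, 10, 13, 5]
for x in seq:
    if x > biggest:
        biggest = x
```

Let's trace through this code step by step.

Initialize: biggest = 0
Initialize: seq = [14, 18, 10, 13, 5]
Entering loop: for x in seq:

After execution: biggest = 18
18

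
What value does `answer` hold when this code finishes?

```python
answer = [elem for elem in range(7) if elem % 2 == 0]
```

Let's trace through this code step by step.

Initialize: answer = [elem for elem in range(7) if elem % 2 == 0]

After execution: answer = [0, 2, 4, 6]
[0, 2, 4, 6]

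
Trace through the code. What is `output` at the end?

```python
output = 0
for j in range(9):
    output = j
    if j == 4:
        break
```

Let's trace through this code step by step.

Initialize: output = 0
Entering loop: for j in range(9):

After execution: output = 4
4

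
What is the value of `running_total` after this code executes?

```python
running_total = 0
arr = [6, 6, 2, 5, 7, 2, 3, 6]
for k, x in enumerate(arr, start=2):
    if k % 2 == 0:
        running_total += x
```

Let's trace through this code step by step.

Initialize: running_total = 0
Initialize: arr = [6, 6, 2, 5, 7, 2, 3, 6]
Entering loop: for k, x in enumerate(arr, start=2):

After execution: running_total = 18
18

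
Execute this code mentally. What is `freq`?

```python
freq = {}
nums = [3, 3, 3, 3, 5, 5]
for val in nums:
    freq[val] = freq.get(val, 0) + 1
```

Let's trace through this code step by step.

Initialize: freq = {}
Initialize: nums = [3, 3, 3, 3, 5, 5]
Entering loop: for val in nums:

After execution: freq = {3: 4, 5: 2}
{3: 4, 5: 2}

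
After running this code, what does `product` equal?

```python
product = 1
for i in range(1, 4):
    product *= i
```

Let's trace through this code step by step.

Initialize: product = 1
Entering loop: for i in range(1, 4):

After execution: product = 6
6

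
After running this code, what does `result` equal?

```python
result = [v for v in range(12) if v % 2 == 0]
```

Let's trace through this code step by step.

Initialize: result = [v for v in range(12) if v % 2 == 0]

After execution: result = [0, 2, 4, 6, 8, 10]
[0, 2, 4, 6, 8, 10]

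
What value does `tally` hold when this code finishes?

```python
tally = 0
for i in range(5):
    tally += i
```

Let's trace through this code step by step.

Initialize: tally = 0
Entering loop: for i in range(5):

After execution: tally = 10
10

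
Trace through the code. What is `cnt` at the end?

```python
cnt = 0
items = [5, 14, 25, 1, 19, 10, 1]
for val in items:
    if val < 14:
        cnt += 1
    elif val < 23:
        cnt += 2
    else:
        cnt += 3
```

Let's trace through this code step by step.

Initialize: cnt = 0
Initialize: items = [5, 14, 25, 1, 19, 10, 1]
Entering loop: for val in items:

After execution: cnt = 11
11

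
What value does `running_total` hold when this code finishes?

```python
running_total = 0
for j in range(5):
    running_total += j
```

Let's trace through this code step by step.

Initialize: running_total = 0
Entering loop: for j in range(5):

After execution: running_total = 10
10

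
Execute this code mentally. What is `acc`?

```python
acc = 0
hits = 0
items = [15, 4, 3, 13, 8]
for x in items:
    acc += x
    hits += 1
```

Let's trace through this code step by step.

Initialize: acc = 0
Initialize: hits = 0
Initialize: items = [15, 4, 3, 13, 8]
Entering loop: for x in items:

After execution: acc = 43
43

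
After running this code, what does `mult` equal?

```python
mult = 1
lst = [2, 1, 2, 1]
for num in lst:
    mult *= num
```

Let's trace through this code step by step.

Initialize: mult = 1
Initialize: lst = [2, 1, 2, 1]
Entering loop: for num in lst:

After execution: mult = 4
4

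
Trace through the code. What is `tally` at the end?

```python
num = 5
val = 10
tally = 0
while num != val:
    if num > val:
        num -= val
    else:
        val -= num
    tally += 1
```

Let's trace through this code step by step.

Initialize: num = 5
Initialize: val = 10
Initialize: tally = 0
Entering loop: while num != val:

After execution: tally = 1
1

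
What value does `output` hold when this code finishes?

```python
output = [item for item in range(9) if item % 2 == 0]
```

Let's trace through this code step by step.

Initialize: output = [item for item in range(9) if item % 2 == 0]

After execution: output = [0, 2, 4, 6, 8]
[0, 2, 4, 6, 8]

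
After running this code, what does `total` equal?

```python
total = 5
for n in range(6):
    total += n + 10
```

Let's trace through this code step by step.

Initialize: total = 5
Entering loop: for n in range(6):

After execution: total = 80
80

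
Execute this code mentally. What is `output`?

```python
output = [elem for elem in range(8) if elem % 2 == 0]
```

Let's trace through this code step by step.

Initialize: output = [elem for elem in range(8) if elem % 2 == 0]

After execution: output = [0, 2, 4, 6]
[0, 2, 4, 6]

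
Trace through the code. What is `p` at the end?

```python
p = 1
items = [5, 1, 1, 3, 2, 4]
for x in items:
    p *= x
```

Let's trace through this code step by step.

Initialize: p = 1
Initialize: items = [5, 1, 1, 3, 2, 4]
Entering loop: for x in items:

After execution: p = 120
120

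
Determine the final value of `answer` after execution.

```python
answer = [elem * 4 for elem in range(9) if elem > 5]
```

Let's trace through this code step by step.

Initialize: answer = [elem * 4 for elem in range(9) if elem > 5]

After execution: answer = [24, 28, 32]
[24, 28, 32]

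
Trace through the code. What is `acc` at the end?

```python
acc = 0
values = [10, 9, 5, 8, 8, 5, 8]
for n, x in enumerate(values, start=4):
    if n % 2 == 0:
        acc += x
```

Let's trace through this code step by step.

Initialize: acc = 0
Initialize: values = [10, 9, 5, 8, 8, 5, 8]
Entering loop: for n, x in enumerate(values, start=4):

After execution: acc = 31
31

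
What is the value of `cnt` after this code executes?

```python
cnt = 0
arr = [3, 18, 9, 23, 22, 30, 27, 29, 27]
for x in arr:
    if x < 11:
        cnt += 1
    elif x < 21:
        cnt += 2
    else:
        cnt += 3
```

Let's trace through this code step by step.

Initialize: cnt = 0
Initialize: arr = [3, 18, 9, 23, 22, 30, 27, 29, 27]
Entering loop: for x in arr:

After execution: cnt = 22
22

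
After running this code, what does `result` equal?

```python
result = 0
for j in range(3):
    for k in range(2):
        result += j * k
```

Let's trace through this code step by step.

Initialize: result = 0
Entering loop: for j in range(3):

After execution: result = 3
3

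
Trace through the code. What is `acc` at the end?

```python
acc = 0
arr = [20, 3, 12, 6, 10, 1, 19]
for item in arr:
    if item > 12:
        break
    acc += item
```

Let's trace through this code step by step.

Initialize: acc = 0
Initialize: arr = [20, 3, 12, 6, 10, 1, 19]
Entering loop: for item in arr:

After execution: acc = 0
0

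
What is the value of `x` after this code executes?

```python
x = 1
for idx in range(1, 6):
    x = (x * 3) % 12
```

Let's trace through this code step by step.

Initialize: x = 1
Entering loop: for idx in range(1, 6):

After execution: x = 3
3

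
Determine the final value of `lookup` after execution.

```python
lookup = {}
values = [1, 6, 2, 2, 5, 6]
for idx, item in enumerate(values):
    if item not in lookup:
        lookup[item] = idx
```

Let's trace through this code step by step.

Initialize: lookup = {}
Initialize: values = [1, 6, 2, 2, 5, 6]
Entering loop: for idx, item in enumerate(values):

After execution: lookup = {1: 0, 6: 1, 2: 2, 5: 4}
{1: 0, 6: 1, 2: 2, 5: 4}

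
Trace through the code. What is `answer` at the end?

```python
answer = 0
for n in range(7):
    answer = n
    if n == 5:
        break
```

Let's trace through this code step by step.

Initialize: answer = 0
Entering loop: for n in range(7):

After execution: answer = 5
5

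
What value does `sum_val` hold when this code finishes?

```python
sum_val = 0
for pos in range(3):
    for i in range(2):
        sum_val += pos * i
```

Let's trace through this code step by step.

Initialize: sum_val = 0
Entering loop: for pos in range(3):

After execution: sum_val = 3
3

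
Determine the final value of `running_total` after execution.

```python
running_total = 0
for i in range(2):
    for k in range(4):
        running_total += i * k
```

Let's trace through this code step by step.

Initialize: running_total = 0
Entering loop: for i in range(2):

After execution: running_total = 6
6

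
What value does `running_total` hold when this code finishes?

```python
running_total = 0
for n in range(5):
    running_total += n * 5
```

Let's trace through this code step by step.

Initialize: running_total = 0
Entering loop: for n in range(5):

After execution: running_total = 50
50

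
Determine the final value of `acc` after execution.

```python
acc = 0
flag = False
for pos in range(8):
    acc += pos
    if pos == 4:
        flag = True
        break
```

Let's trace through this code step by step.

Initialize: acc = 0
Initialize: flag = False
Entering loop: for pos in range(8):

After execution: acc = 10
10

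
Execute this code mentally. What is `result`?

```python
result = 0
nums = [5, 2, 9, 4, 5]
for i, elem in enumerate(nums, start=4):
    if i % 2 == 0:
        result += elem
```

Let's trace through this code step by step.

Initialize: result = 0
Initialize: nums = [5, 2, 9, 4, 5]
Entering loop: for i, elem in enumerate(nums, start=4):

After execution: result = 19
19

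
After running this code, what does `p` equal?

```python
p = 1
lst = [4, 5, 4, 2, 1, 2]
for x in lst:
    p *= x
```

Let's trace through this code step by step.

Initialize: p = 1
Initialize: lst = [4, 5, 4, 2, 1, 2]
Entering loop: for x in lst:

After execution: p = 320
320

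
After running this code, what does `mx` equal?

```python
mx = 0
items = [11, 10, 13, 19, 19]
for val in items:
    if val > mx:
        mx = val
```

Let's trace through this code step by step.

Initialize: mx = 0
Initialize: items = [11, 10, 13, 19, 19]
Entering loop: for val in items:

After execution: mx = 19
19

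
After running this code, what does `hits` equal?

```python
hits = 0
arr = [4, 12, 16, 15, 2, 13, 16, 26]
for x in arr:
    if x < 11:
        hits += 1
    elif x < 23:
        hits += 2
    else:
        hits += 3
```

Let's trace through this code step by step.

Initialize: hits = 0
Initialize: arr = [4, 12, 16, 15, 2, 13, 16, 26]
Entering loop: for x in arr:

After execution: hits = 15
15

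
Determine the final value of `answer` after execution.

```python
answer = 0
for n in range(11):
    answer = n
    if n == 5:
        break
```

Let's trace through this code step by step.

Initialize: answer = 0
Entering loop: for n in range(11):

After execution: answer = 5
5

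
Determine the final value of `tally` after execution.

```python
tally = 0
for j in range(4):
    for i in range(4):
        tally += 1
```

Let's trace through this code step by step.

Initialize: tally = 0
Entering loop: for j in range(4):

After execution: tally = 16
16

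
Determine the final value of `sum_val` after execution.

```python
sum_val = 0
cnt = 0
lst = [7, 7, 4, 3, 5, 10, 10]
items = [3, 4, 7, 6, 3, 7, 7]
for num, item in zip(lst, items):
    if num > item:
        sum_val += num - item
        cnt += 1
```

Let's trace through this code step by step.

Initialize: sum_val = 0
Initialize: cnt = 0
Initialize: lst = [7, 7, 4, 3, 5, 10, 10]
Initialize: items = [3, 4, 7, 6, 3, 7, 7]
Entering loop: for num, item in zip(lst, items):

After execution: sum_val = 15
15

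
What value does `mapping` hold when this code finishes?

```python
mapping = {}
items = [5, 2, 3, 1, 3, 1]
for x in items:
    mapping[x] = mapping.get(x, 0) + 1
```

Let's trace through this code step by step.

Initialize: mapping = {}
Initialize: items = [5, 2, 3, 1, 3, 1]
Entering loop: for x in items:

After execution: mapping = {5: 1, 2: 1, 3: 2, 1: 2}
{5: 1, 2: 1, 3: 2, 1: 2}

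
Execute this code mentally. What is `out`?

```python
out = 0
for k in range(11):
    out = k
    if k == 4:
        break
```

Let's trace through this code step by step.

Initialize: out = 0
Entering loop: for k in range(11):

After execution: out = 4
4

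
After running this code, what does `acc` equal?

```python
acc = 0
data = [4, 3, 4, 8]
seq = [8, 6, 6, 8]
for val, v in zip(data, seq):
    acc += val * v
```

Let's trace through this code step by step.

Initialize: acc = 0
Initialize: data = [4, 3, 4, 8]
Initialize: seq = [8, 6, 6, 8]
Entering loop: for val, v in zip(data, seq):

After execution: acc = 138
138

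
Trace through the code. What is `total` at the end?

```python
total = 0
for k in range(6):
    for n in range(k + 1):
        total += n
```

Let's trace through this code step by step.

Initialize: total = 0
Entering loop: for k in range(6):

After execution: total = 35
35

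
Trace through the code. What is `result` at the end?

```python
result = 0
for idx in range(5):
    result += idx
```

Let's trace through this code step by step.

Initialize: result = 0
Entering loop: for idx in range(5):

After execution: result = 10
10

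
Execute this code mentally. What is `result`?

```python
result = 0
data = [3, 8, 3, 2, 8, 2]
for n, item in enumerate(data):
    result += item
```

Let's trace through this code step by step.

Initialize: result = 0
Initialize: data = [3, 8, 3, 2, 8, 2]
Entering loop: for n, item in enumerate(data):

After execution: result = 26
26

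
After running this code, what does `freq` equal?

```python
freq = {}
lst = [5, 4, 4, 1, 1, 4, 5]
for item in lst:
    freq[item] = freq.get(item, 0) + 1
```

Let's trace through this code step by step.

Initialize: freq = {}
Initialize: lst = [5, 4, 4, 1, 1, 4, 5]
Entering loop: for item in lst:

After execution: freq = {5: 2, 4: 3, 1: 2}
{5: 2, 4: 3, 1: 2}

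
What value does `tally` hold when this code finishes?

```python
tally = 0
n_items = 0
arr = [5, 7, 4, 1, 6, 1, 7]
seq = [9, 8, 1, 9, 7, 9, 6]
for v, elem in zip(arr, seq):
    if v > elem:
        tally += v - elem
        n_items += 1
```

Let's trace through this code step by step.

Initialize: tally = 0
Initialize: n_items = 0
Initialize: arr = [5, 7, 4, 1, 6, 1, 7]
Initialize: seq = [9, 8, 1, 9, 7, 9, 6]
Entering loop: for v, elem in zip(arr, seq):

After execution: tally = 4
4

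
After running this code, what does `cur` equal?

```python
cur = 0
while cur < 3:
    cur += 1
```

Let's trace through this code step by step.

Initialize: cur = 0
Entering loop: while cur < 3:

After execution: cur = 3
3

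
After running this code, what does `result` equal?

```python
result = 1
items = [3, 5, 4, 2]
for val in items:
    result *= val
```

Let's trace through this code step by step.

Initialize: result = 1
Initialize: items = [3, 5, 4, 2]
Entering loop: for val in items:

After execution: result = 120
120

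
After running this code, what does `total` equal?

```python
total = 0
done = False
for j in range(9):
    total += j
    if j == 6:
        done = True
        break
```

Let's trace through this code step by step.

Initialize: total = 0
Initialize: done = False
Entering loop: for j in range(9):

After execution: total = 21
21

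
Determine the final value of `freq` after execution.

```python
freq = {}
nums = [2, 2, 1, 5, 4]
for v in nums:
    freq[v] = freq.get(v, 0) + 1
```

Let's trace through this code step by step.

Initialize: freq = {}
Initialize: nums = [2, 2, 1, 5, 4]
Entering loop: for v in nums:

After execution: freq = {2: 2, 1: 1, 5: 1, 4: 1}
{2: 2, 1: 1, 5: 1, 4: 1}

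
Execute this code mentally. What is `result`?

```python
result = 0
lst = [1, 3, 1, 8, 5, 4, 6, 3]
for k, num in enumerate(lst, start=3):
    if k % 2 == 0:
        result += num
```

Let's trace through this code step by step.

Initialize: result = 0
Initialize: lst = [1, 3, 1, 8, 5, 4, 6, 3]
Entering loop: for k, num in enumerate(lst, start=3):

After execution: result = 18
18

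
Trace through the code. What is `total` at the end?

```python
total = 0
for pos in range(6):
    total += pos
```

Let's trace through this code step by step.

Initialize: total = 0
Entering loop: for pos in range(6):

After execution: total = 15
15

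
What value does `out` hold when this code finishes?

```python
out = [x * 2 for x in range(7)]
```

Let's trace through this code step by step.

Initialize: out = [x * 2 for x in range(7)]

After execution: out = [0, 2, 4, 6, 8, 10, 12]
[0, 2, 4, 6, 8, 10, 12]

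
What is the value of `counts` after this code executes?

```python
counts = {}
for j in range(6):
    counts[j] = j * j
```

Let's trace through this code step by step.

Initialize: counts = {}
Entering loop: for j in range(6):

After execution: counts = {0: 0, 1: 1, 2: 4, 3: 9, 4: 16, 5: 25}
{0: 0, 1: 1, 2: 4, 3: 9, 4: 16, 5: 25}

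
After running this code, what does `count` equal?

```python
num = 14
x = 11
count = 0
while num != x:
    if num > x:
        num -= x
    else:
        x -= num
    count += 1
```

Let's trace through this code step by step.

Initialize: num = 14
Initialize: x = 11
Initialize: count = 0
Entering loop: while num != x:

After execution: count = 6
6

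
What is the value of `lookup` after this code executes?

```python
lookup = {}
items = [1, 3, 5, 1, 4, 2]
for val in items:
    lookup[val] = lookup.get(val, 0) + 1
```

Let's trace through this code step by step.

Initialize: lookup = {}
Initialize: items = [1, 3, 5, 1, 4, 2]
Entering loop: for val in items:

After execution: lookup = {1: 2, 3: 1, 5: 1, 4: 1, 2: 1}
{1: 2, 3: 1, 5: 1, 4: 1, 2: 1}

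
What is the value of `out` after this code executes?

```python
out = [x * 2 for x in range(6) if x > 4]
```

Let's trace through this code step by step.

Initialize: out = [x * 2 for x in range(6) if x > 4]

After execution: out = [10]
[10]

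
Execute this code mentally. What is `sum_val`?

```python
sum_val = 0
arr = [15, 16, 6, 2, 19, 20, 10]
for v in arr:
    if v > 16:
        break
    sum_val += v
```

Let's trace through this code step by step.

Initialize: sum_val = 0
Initialize: arr = [15, 16, 6, 2, 19, 20, 10]
Entering loop: for v in arr:

After execution: sum_val = 39
39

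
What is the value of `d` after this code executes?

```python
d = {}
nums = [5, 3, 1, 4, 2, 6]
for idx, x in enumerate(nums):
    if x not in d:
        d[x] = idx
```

Let's trace through this code step by step.

Initialize: d = {}
Initialize: nums = [5, 3, 1, 4, 2, 6]
Entering loop: for idx, x in enumerate(nums):

After execution: d = {5: 0, 3: 1, 1: 2, 4: 3, 2: 4, 6: 5}
{5: 0, 3: 1, 1: 2, 4: 3, 2: 4, 6: 5}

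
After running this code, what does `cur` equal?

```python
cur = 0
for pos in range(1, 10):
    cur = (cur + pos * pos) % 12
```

Let's trace through this code step by step.

Initialize: cur = 0
Entering loop: for pos in range(1, 10):

After execution: cur = 9
9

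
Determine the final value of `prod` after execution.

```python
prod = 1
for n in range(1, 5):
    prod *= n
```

Let's trace through this code step by step.

Initialize: prod = 1
Entering loop: for n in range(1, 5):

After execution: prod = 24
24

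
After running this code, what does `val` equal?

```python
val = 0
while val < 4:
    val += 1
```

Let's trace through this code step by step.

Initialize: val = 0
Entering loop: while val < 4:

After execution: val = 4
4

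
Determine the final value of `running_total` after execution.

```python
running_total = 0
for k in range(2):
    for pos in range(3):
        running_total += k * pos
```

Let's trace through this code step by step.

Initialize: running_total = 0
Entering loop: for k in range(2):

After execution: running_total = 3
3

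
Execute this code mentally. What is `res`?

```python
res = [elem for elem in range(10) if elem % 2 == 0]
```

Let's trace through this code step by step.

Initialize: res = [elem for elem in range(10) if elem % 2 == 0]

After execution: res = [0, 2, 4, 6, 8]
[0, 2, 4, 6, 8]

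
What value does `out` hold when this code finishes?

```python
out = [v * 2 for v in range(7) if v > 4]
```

Let's trace through this code step by step.

Initialize: out = [v * 2 for v in range(7) if v > 4]

After execution: out = [10, 12]
[10, 12]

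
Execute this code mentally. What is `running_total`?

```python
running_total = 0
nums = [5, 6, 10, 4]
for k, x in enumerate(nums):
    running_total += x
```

Let's trace through this code step by step.

Initialize: running_total = 0
Initialize: nums = [5, 6, 10, 4]
Entering loop: for k, x in enumerate(nums):

After execution: running_total = 25
25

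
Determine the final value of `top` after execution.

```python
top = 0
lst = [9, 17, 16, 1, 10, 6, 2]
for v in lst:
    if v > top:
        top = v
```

Let's trace through this code step by step.

Initialize: top = 0
Initialize: lst = [9, 17, 16, 1, 10, 6, 2]
Entering loop: for v in lst:

After execution: top = 17
17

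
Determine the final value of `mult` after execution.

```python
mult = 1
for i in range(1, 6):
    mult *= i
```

Let's trace through this code step by step.

Initialize: mult = 1
Entering loop: for i in range(1, 6):

After execution: mult = 120
120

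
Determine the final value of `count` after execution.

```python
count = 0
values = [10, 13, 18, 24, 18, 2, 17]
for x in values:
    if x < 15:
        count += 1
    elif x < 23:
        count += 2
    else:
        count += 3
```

Let's trace through this code step by step.

Initialize: count = 0
Initialize: values = [10, 13, 18, 24, 18, 2, 17]
Entering loop: for x in values:

After execution: count = 12
12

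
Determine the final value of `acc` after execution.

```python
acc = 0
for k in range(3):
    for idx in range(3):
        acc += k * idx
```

Let's trace through this code step by step.

Initialize: acc = 0
Entering loop: for k in range(3):

After execution: acc = 9
9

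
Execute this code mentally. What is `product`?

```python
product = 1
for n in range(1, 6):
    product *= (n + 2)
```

Let's trace through this code step by step.

Initialize: product = 1
Entering loop: for n in range(1, 6):

After execution: product = 2520
2520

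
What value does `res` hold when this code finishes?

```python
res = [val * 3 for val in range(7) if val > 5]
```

Let's trace through this code step by step.

Initialize: res = [val * 3 for val in range(7) if val > 5]

After execution: res = [18]
[18]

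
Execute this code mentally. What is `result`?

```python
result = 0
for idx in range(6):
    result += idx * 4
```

Let's trace through this code step by step.

Initialize: result = 0
Entering loop: for idx in range(6):

After execution: result = 60
60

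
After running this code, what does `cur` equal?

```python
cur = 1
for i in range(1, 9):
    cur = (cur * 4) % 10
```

Let's trace through this code step by step.

Initialize: cur = 1
Entering loop: for i in range(1, 9):

After execution: cur = 6
6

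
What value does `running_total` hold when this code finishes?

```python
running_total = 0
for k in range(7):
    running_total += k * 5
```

Let's trace through this code step by step.

Initialize: running_total = 0
Entering loop: for k in range(7):

After execution: running_total = 105
105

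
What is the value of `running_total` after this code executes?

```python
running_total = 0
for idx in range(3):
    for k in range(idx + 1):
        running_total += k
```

Let's trace through this code step by step.

Initialize: running_total = 0
Entering loop: for idx in range(3):

After execution: running_total = 4
4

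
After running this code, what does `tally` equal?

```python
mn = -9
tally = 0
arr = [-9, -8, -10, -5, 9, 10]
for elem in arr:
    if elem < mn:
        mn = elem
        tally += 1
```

Let's trace through this code step by step.

Initialize: mn = -9
Initialize: tally = 0
Initialize: arr = [-9, -8, -10, -5, 9, 10]
Entering loop: for elem in arr:

After execution: tally = 1
1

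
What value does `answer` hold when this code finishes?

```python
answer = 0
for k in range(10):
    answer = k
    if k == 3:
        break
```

Let's trace through this code step by step.

Initialize: answer = 0
Entering loop: for k in range(10):

After execution: answer = 3
3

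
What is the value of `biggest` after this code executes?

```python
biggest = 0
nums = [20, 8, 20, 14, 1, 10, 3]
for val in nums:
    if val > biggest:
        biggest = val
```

Let's trace through this code step by step.

Initialize: biggest = 0
Initialize: nums = [20, 8, 20, 14, 1, 10, 3]
Entering loop: for val in nums:

After execution: biggest = 20
20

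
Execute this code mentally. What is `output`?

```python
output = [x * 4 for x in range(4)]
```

Let's trace through this code step by step.

Initialize: output = [x * 4 for x in range(4)]

After execution: output = [0, 4, 8, 12]
[0, 4, 8, 12]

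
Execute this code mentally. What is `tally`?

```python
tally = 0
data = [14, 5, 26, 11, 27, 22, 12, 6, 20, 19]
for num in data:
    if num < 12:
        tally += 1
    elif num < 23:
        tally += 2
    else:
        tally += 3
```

Let's trace through this code step by step.

Initialize: tally = 0
Initialize: data = [14, 5, 26, 11, 27, 22, 12, 6, 20, 19]
Entering loop: for num in data:

After execution: tally = 19
19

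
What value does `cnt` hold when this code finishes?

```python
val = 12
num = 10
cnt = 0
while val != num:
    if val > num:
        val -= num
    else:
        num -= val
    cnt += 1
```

Let's trace through this code step by step.

Initialize: val = 12
Initialize: num = 10
Initialize: cnt = 0
Entering loop: while val != num:

After execution: cnt = 5
5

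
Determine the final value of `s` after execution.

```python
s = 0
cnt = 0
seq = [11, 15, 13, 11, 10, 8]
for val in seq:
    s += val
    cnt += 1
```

Let's trace through this code step by step.

Initialize: s = 0
Initialize: cnt = 0
Initialize: seq = [11, 15, 13, 11, 10, 8]
Entering loop: for val in seq:

After execution: s = 68
68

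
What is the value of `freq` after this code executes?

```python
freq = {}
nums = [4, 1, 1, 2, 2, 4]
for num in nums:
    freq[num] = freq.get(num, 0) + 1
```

Let's trace through this code step by step.

Initialize: freq = {}
Initialize: nums = [4, 1, 1, 2, 2, 4]
Entering loop: for num in nums:

After execution: freq = {4: 2, 1: 2, 2: 2}
{4: 2, 1: 2, 2: 2}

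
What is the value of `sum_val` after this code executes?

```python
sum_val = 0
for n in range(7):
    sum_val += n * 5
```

Let's trace through this code step by step.

Initialize: sum_val = 0
Entering loop: for n in range(7):

After execution: sum_val = 105
105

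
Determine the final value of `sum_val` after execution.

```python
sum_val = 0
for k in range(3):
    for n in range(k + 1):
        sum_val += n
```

Let's trace through this code step by step.

Initialize: sum_val = 0
Entering loop: for k in range(3):

After execution: sum_val = 4
4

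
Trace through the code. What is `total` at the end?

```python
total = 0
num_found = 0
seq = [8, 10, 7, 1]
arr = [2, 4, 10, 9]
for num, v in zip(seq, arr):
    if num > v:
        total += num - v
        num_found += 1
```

Let's trace through this code step by step.

Initialize: total = 0
Initialize: num_found = 0
Initialize: seq = [8, 10, 7, 1]
Initialize: arr = [2, 4, 10, 9]
Entering loop: for num, v in zip(seq, arr):

After execution: total = 12
12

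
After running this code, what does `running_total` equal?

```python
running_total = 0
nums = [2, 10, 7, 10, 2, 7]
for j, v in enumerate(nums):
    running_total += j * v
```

Let's trace through this code step by step.

Initialize: running_total = 0
Initialize: nums = [2, 10, 7, 10, 2, 7]
Entering loop: for j, v in enumerate(nums):

After execution: running_total = 97
97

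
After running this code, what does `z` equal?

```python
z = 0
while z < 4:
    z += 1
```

Let's trace through this code step by step.

Initialize: z = 0
Entering loop: while z < 4:

After execution: z = 4
4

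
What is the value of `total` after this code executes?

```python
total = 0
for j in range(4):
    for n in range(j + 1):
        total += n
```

Let's trace through this code step by step.

Initialize: total = 0
Entering loop: for j in range(4):

After execution: total = 10
10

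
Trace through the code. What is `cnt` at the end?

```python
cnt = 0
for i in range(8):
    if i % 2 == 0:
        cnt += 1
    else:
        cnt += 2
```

Let's trace through this code step by step.

Initialize: cnt = 0
Entering loop: for i in range(8):

After execution: cnt = 12
12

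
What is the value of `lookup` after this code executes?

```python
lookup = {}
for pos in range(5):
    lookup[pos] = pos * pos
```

Let's trace through this code step by step.

Initialize: lookup = {}
Entering loop: for pos in range(5):

After execution: lookup = {0: 0, 1: 1, 2: 4, 3: 9, 4: 16}
{0: 0, 1: 1, 2: 4, 3: 9, 4: 16}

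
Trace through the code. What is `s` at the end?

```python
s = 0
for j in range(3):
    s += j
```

Let's trace through this code step by step.

Initialize: s = 0
Entering loop: for j in range(3):

After execution: s = 3
3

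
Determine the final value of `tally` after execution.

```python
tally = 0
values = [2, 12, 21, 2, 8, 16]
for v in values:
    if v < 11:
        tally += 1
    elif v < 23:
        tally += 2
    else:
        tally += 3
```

Let's trace through this code step by step.

Initialize: tally = 0
Initialize: values = [2, 12, 21, 2, 8, 16]
Entering loop: for v in values:

After execution: tally = 9
9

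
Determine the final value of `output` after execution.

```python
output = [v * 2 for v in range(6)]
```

Let's trace through this code step by step.

Initialize: output = [v * 2 for v in range(6)]

After execution: output = [0, 2, 4, 6, 8, 10]
[0, 2, 4, 6, 8, 10]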